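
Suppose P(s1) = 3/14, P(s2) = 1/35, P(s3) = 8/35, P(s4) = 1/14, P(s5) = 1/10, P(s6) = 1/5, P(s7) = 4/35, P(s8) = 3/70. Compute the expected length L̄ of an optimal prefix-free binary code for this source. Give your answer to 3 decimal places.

2.771 bits/symbol

Repeatedly combine the two least-probable nodes; the expected code length is the sum of the merged weights.
merge 1/35 + 3/70 → 1/14
merge 1/14 + 1/14 → 1/7
merge 1/10 + 4/35 → 3/14
merge 1/7 + 1/5 → 12/35
merge 3/14 + 3/14 → 3/7
merge 8/35 + 12/35 → 4/7
merge 3/7 + 4/7 → 1
L = 1/14 + 1/7 + 3/14 + 12/35 + 3/7 + 4/7 + 1 = 97/35 ≈ 2.771 bits/symbol.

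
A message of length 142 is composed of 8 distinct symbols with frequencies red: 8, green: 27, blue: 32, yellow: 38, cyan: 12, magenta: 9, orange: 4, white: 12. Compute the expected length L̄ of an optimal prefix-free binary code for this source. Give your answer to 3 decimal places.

Probabilities are the counts divided by 142.
Repeatedly combine the two least-probable nodes; the expected code length is the sum of the merged weights.
merge 2/71 + 4/71 → 6/71
merge 9/142 + 6/71 → 21/142
merge 6/71 + 6/71 → 12/71
merge 21/142 + 12/71 → 45/142
merge 27/142 + 16/71 → 59/142
merge 19/71 + 45/142 → 83/142
merge 59/142 + 83/142 → 1
L = 6/71 + 21/142 + 12/71 + 45/142 + 59/142 + 83/142 + 1 = 193/71 ≈ 2.718 bits/symbol.

2.718 bits/symbol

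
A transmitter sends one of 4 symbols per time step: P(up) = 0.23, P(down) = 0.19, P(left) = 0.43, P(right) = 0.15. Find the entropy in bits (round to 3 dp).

H = −Σ pᵢ log₂ pᵢ.
−0.23·log₂(0.23) = 0.4877
−0.19·log₂(0.19) = 0.4552
−0.43·log₂(0.43) = 0.5236
−0.15·log₂(0.15) = 0.4105
Sum ≈ 1.8770 → 1.877 bits.

1.877 bits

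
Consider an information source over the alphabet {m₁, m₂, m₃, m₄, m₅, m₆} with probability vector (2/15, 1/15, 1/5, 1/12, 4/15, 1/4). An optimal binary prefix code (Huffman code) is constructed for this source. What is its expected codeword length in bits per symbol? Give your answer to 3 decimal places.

2.433 bits/symbol

Repeatedly combine the two least-probable nodes; the expected code length is the sum of the merged weights.
merge 1/15 + 1/12 → 3/20
merge 2/15 + 3/20 → 17/60
merge 1/5 + 1/4 → 9/20
merge 4/15 + 17/60 → 11/20
merge 9/20 + 11/20 → 1
L = 3/20 + 17/60 + 9/20 + 11/20 + 1 = 73/30 ≈ 2.433 bits/symbol.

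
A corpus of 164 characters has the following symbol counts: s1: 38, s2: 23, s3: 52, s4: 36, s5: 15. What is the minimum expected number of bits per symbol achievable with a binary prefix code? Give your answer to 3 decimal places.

2.232 bits/symbol

Probabilities are the counts divided by 164.
Repeatedly combine the two least-probable nodes; the expected code length is the sum of the merged weights.
merge 15/164 + 23/164 → 19/82
merge 9/41 + 19/82 → 37/82
merge 19/82 + 13/41 → 45/82
merge 37/82 + 45/82 → 1
L = 19/82 + 37/82 + 45/82 + 1 = 183/82 ≈ 2.232 bits/symbol.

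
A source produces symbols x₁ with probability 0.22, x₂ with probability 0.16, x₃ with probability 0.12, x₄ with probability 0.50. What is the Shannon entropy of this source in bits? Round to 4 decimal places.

1.7707 bits

H = −Σ pᵢ log₂ pᵢ.
−0.22·log₂(0.22) = 0.4806
−0.16·log₂(0.16) = 0.4230
−0.12·log₂(0.12) = 0.3671
−0.50·log₂(0.50) = 0.5000
Sum ≈ 1.7707 → 1.7707 bits.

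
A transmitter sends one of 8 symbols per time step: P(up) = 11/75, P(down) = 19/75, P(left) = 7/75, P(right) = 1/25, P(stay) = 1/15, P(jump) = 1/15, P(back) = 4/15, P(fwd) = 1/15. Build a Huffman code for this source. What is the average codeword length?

2.72 bits/symbol

Repeatedly combine the two least-probable nodes; the expected code length is the sum of the merged weights.
merge 1/25 + 1/15 → 8/75
merge 1/15 + 1/15 → 2/15
merge 7/75 + 8/75 → 1/5
merge 2/15 + 11/75 → 7/25
merge 1/5 + 19/75 → 34/75
merge 4/15 + 7/25 → 41/75
merge 34/75 + 41/75 → 1
L = 8/75 + 2/15 + 1/5 + 7/25 + 34/75 + 41/75 + 1 = 68/25 = 2.72 bits/symbol.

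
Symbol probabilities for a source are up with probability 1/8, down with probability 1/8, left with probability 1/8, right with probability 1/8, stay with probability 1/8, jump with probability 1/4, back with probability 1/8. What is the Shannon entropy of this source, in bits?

2.75 bits

Each probability is a power of 1/2, so log₂(1/p) is an integer.
H = Σ p·log₂(1/p) = 1/8·3 + 1/8·3 + 1/8·3 + 1/8·3 + 1/8·3 + 1/4·2 + 1/8·3 = 2.75 bits.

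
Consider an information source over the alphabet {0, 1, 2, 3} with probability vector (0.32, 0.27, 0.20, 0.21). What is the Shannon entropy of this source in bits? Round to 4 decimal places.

1.9733 bits

H = −Σ pᵢ log₂ pᵢ.
−0.32·log₂(0.32) = 0.5260
−0.27·log₂(0.27) = 0.5100
−0.20·log₂(0.20) = 0.4644
−0.21·log₂(0.21) = 0.4728
Sum ≈ 1.9733 → 1.9733 bits.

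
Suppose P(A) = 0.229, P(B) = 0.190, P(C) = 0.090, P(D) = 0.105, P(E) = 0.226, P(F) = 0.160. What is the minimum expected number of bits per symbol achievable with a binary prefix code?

Repeatedly combine the two least-probable nodes; the expected code length is the sum of the merged weights.
merge 9/100 + 21/200 → 39/200
merge 4/25 + 19/100 → 7/20
merge 39/200 + 113/500 → 421/1000
merge 229/1000 + 7/20 → 579/1000
merge 421/1000 + 579/1000 → 1
L = 39/200 + 7/20 + 421/1000 + 579/1000 + 1 = 509/200 = 2.545 bits/symbol.

2.545 bits/symbol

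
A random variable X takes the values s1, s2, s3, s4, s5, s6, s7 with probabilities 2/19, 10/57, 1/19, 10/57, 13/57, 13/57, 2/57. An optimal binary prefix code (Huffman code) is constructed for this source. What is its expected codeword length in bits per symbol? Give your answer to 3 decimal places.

Repeatedly combine the two least-probable nodes; the expected code length is the sum of the merged weights.
merge 2/57 + 1/19 → 5/57
merge 5/57 + 2/19 → 11/57
merge 10/57 + 10/57 → 20/57
merge 11/57 + 13/57 → 8/19
merge 13/57 + 20/57 → 11/19
merge 8/19 + 11/19 → 1
L = 5/57 + 11/57 + 20/57 + 8/19 + 11/19 + 1 = 50/19 ≈ 2.632 bits/symbol.

2.632 bits/symbol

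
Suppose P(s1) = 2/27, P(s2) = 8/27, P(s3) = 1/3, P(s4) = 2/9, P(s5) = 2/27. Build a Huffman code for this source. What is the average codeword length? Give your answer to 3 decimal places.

Repeatedly combine the two least-probable nodes; the expected code length is the sum of the merged weights.
merge 2/27 + 2/27 → 4/27
merge 4/27 + 2/9 → 10/27
merge 8/27 + 1/3 → 17/27
merge 10/27 + 17/27 → 1
L = 4/27 + 10/27 + 17/27 + 1 = 58/27 ≈ 2.148 bits/symbol.

2.148 bits/symbol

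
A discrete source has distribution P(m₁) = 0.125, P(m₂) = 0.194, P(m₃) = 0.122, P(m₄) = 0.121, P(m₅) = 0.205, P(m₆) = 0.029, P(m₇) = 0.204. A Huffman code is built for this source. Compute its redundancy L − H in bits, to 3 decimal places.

Entropy H = −Σ p log₂ p ≈ 2.6576 bits.
Huffman merges: 29/1000+121/1000→3/20; 61/500+1/8→247/1000; 3/20+97/500→43/125; 51/250+41/200→409/1000; 247/1000+43/125→591/1000; 409/1000+591/1000→1. L = 2741/1000 ≈ 2.7410.
L − H = 2.7410 − 2.6576 = 0.083 bits.

0.083 bits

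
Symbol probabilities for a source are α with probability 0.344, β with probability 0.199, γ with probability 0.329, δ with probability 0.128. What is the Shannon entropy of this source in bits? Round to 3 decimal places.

1.900 bits

H = −Σ pᵢ log₂ pᵢ.
−0.344·log₂(0.344) = 0.5296
−0.199·log₂(0.199) = 0.4635
−0.329·log₂(0.329) = 0.5277
−0.128·log₂(0.128) = 0.3796
Sum ≈ 1.9004 → 1.900 bits.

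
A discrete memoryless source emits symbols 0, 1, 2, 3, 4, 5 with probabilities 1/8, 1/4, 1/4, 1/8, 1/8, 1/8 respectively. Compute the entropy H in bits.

2.5 bits

Each probability is a power of 1/2, so log₂(1/p) is an integer.
H = Σ p·log₂(1/p) = 1/8·3 + 1/4·2 + 1/4·2 + 1/8·3 + 1/8·3 + 1/8·3 = 2.5 bits.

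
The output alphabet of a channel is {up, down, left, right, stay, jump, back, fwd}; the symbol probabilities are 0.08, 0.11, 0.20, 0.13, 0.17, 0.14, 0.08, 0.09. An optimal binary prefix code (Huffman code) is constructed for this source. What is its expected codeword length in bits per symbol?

2.96 bits/symbol

Repeatedly combine the two least-probable nodes; the expected code length is the sum of the merged weights.
merge 2/25 + 2/25 → 4/25
merge 9/100 + 11/100 → 1/5
merge 13/100 + 7/50 → 27/100
merge 4/25 + 17/100 → 33/100
merge 1/5 + 1/5 → 2/5
merge 27/100 + 33/100 → 3/5
merge 2/5 + 3/5 → 1
L = 4/25 + 1/5 + 27/100 + 33/100 + 2/5 + 3/5 + 1 = 74/25 = 2.96 bits/symbol.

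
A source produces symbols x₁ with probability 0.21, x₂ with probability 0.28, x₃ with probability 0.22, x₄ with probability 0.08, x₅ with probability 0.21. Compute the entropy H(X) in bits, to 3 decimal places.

2.232 bits

H = −Σ pᵢ log₂ pᵢ.
−0.21·log₂(0.21) = 0.4728
−0.28·log₂(0.28) = 0.5142
−0.22·log₂(0.22) = 0.4806
−0.08·log₂(0.08) = 0.2915
−0.21·log₂(0.21) = 0.4728
Sum ≈ 2.2319 → 2.232 bits.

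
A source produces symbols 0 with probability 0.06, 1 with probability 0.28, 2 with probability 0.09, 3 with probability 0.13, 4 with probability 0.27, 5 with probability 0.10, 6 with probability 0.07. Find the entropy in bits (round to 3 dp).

H = −Σ pᵢ log₂ pᵢ.
−0.06·log₂(0.06) = 0.2435
−0.28·log₂(0.28) = 0.5142
−0.09·log₂(0.09) = 0.3127
−0.13·log₂(0.13) = 0.3826
−0.27·log₂(0.27) = 0.5100
−0.10·log₂(0.10) = 0.3322
−0.07·log₂(0.07) = 0.2686
Sum ≈ 2.5638 → 2.564 bits.

2.564 bits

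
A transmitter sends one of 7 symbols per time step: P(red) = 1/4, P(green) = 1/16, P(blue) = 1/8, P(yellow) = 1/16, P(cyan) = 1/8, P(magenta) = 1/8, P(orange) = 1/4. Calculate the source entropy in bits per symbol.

2.625 bits

Each probability is a power of 1/2, so log₂(1/p) is an integer.
H = Σ p·log₂(1/p) = 1/4·2 + 1/16·4 + 1/8·3 + 1/16·4 + 1/8·3 + 1/8·3 + 1/4·2 = 2.625 bits.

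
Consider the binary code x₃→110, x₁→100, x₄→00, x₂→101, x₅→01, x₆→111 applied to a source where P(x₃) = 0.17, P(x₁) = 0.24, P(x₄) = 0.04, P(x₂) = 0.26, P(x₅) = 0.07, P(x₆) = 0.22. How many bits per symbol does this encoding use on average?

2.89 bits/symbol

L̄ = Σ pᵢ·ℓᵢ = 0.17·3 + 0.24·3 + 0.04·2 + 0.26·3 + 0.07·2 + 0.22·3 = 2.89 bits/symbol.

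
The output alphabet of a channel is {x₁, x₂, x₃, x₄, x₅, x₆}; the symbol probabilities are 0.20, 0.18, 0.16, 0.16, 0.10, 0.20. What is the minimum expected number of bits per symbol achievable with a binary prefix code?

2.6 bits/symbol

Repeatedly combine the two least-probable nodes; the expected code length is the sum of the merged weights.
merge 1/10 + 4/25 → 13/50
merge 4/25 + 9/50 → 17/50
merge 1/5 + 1/5 → 2/5
merge 13/50 + 17/50 → 3/5
merge 2/5 + 3/5 → 1
L = 13/50 + 17/50 + 2/5 + 3/5 + 1 = 13/5 = 2.6 bits/symbol.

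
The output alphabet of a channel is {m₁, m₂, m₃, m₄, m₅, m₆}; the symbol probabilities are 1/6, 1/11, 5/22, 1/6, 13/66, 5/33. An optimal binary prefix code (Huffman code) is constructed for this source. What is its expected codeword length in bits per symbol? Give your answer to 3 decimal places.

2.576 bits/symbol

Repeatedly combine the two least-probable nodes; the expected code length is the sum of the merged weights.
merge 1/11 + 5/33 → 8/33
merge 1/6 + 1/6 → 1/3
merge 13/66 + 5/22 → 14/33
merge 8/33 + 1/3 → 19/33
merge 14/33 + 19/33 → 1
L = 8/33 + 1/3 + 14/33 + 19/33 + 1 = 85/33 ≈ 2.576 bits/symbol.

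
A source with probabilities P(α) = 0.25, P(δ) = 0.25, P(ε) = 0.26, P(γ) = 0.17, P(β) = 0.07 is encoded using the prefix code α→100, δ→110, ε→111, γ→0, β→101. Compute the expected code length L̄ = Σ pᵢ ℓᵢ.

2.66 bits/symbol

L̄ = Σ pᵢ·ℓᵢ = 0.25·3 + 0.25·3 + 0.26·3 + 0.17·1 + 0.07·3 = 2.66 bits/symbol.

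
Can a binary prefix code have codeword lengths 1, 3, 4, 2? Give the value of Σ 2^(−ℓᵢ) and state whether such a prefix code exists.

With common denominator 2^4 = 16: Σ 2^(−ℓᵢ) = 8/16 + 2/16 + 1/16 + 4/16 = 15/16 = 0.9375.
Kraft's inequality requires Σ ≤ 1; here Σ = 0.9375 ≤ 1, so such a prefix code exists.

0.9375; yes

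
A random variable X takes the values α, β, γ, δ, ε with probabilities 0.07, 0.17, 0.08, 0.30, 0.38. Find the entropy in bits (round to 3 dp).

2.046 bits

H = −Σ pᵢ log₂ pᵢ.
−0.07·log₂(0.07) = 0.2686
−0.17·log₂(0.17) = 0.4346
−0.08·log₂(0.08) = 0.2915
−0.30·log₂(0.30) = 0.5211
−0.38·log₂(0.38) = 0.5305
Sum ≈ 2.0462 → 2.046 bits.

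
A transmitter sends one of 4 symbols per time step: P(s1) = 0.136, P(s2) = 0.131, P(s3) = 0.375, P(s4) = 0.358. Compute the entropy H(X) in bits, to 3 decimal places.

1.837 bits

H = −Σ pᵢ log₂ pᵢ.
−0.136·log₂(0.136) = 0.3915
−0.131·log₂(0.131) = 0.3841
−0.375·log₂(0.375) = 0.5306
−0.358·log₂(0.358) = 0.5305
Sum ≈ 1.8368 → 1.837 bits.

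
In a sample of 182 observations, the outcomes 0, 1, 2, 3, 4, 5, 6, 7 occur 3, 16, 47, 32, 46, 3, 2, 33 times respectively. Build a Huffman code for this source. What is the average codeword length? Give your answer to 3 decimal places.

2.511 bits/symbol

Probabilities are the counts divided by 182.
Repeatedly combine the two least-probable nodes; the expected code length is the sum of the merged weights.
merge 1/91 + 3/182 → 5/182
merge 3/182 + 5/182 → 4/91
merge 4/91 + 8/91 → 12/91
merge 12/91 + 16/91 → 4/13
merge 33/182 + 23/91 → 79/182
merge 47/182 + 4/13 → 103/182
merge 79/182 + 103/182 → 1
L = 5/182 + 4/91 + 12/91 + 4/13 + 79/182 + 103/182 + 1 = 457/182 ≈ 2.511 bits/symbol.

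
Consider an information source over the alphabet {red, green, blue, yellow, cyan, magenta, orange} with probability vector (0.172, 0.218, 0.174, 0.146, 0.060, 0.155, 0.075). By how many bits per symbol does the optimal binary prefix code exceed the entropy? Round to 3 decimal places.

0.042 bits

Entropy H = −Σ p log₂ p ≈ 2.7008 bits.
Huffman merges: 3/50+3/40→27/200; 27/200+73/500→281/1000; 31/200+43/250→327/1000; 87/500+109/500→49/125; 281/1000+327/1000→76/125; 49/125+76/125→1. L = 2743/1000 ≈ 2.7430.
L − H = 2.7430 − 2.7008 = 0.042 bits.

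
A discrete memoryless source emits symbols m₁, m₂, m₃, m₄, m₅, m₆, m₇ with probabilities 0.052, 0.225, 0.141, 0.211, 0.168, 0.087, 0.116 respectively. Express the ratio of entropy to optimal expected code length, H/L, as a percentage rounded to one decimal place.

Entropy H = −Σ p log₂ p ≈ 2.6775 bits.
Huffman merges: 13/250+87/1000→139/1000; 29/250+139/1000→51/200; 141/1000+21/125→309/1000; 211/1000+9/40→109/250; 51/200+309/1000→141/250; 109/250+141/250→1. L = 2703/1000 ≈ 2.7030.
Efficiency = H/L = 2.6775/2.7030 = 99.1%.

99.1%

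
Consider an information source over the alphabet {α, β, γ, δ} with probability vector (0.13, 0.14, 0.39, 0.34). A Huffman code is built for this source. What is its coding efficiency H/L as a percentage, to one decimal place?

Entropy H = −Σ p log₂ p ≈ 1.8387 bits.
Huffman merges: 13/100+7/50→27/100; 27/100+17/50→61/100; 39/100+61/100→1. L = 47/25 ≈ 1.8800.
Efficiency = H/L = 1.8387/1.8800 = 97.8%.

97.8%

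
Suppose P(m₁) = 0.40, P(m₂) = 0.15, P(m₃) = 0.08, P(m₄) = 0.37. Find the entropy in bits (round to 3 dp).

1.762 bits

H = −Σ pᵢ log₂ pᵢ.
−0.40·log₂(0.40) = 0.5288
−0.15·log₂(0.15) = 0.4105
−0.08·log₂(0.08) = 0.2915
−0.37·log₂(0.37) = 0.5307
Sum ≈ 1.7616 → 1.762 bits.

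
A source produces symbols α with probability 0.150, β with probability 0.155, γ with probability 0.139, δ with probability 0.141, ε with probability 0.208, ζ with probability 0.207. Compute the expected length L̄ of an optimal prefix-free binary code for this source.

Repeatedly combine the two least-probable nodes; the expected code length is the sum of the merged weights.
merge 139/1000 + 141/1000 → 7/25
merge 3/20 + 31/200 → 61/200
merge 207/1000 + 26/125 → 83/200
merge 7/25 + 61/200 → 117/200
merge 83/200 + 117/200 → 1
L = 7/25 + 61/200 + 83/200 + 117/200 + 1 = 517/200 = 2.585 bits/symbol.

2.585 bits/symbol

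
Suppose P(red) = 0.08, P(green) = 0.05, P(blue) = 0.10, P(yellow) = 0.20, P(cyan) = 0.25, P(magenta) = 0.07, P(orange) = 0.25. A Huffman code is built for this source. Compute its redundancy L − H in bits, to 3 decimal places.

0.027 bits

Entropy H = −Σ p log₂ p ≈ 2.5727 bits.
Huffman merges: 1/20+7/100→3/25; 2/25+1/10→9/50; 3/25+9/50→3/10; 1/5+1/4→9/20; 1/4+3/10→11/20; 9/20+11/20→1. L = 13/5 ≈ 2.6000.
L − H = 2.6000 − 2.5727 = 0.027 bits.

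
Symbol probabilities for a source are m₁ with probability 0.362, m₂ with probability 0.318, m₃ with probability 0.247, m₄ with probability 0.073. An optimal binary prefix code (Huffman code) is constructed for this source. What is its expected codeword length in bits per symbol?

1.958 bits/symbol

Repeatedly combine the two least-probable nodes; the expected code length is the sum of the merged weights.
merge 73/1000 + 247/1000 → 8/25
merge 159/500 + 8/25 → 319/500
merge 181/500 + 319/500 → 1
L = 8/25 + 319/500 + 1 = 979/500 = 1.958 bits/symbol.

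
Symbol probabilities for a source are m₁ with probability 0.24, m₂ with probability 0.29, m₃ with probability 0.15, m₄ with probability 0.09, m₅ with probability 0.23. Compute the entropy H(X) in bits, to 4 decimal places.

2.2229 bits

H = −Σ pᵢ log₂ pᵢ.
−0.24·log₂(0.24) = 0.4941
−0.29·log₂(0.29) = 0.5179
−0.15·log₂(0.15) = 0.4105
−0.09·log₂(0.09) = 0.3127
−0.23·log₂(0.23) = 0.4877
Sum ≈ 2.2229 → 2.2229 bits.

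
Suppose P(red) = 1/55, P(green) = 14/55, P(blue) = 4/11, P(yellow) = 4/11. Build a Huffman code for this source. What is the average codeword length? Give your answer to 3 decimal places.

1.909 bits/symbol

Repeatedly combine the two least-probable nodes; the expected code length is the sum of the merged weights.
merge 1/55 + 14/55 → 3/11
merge 3/11 + 4/11 → 7/11
merge 4/11 + 7/11 → 1
L = 3/11 + 7/11 + 1 = 21/11 ≈ 1.909 bits/symbol.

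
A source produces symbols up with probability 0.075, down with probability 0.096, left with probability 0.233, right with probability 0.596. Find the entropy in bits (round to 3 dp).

H = −Σ pᵢ log₂ pᵢ.
−0.075·log₂(0.075) = 0.2803
−0.096·log₂(0.096) = 0.3246
−0.233·log₂(0.233) = 0.4897
−0.596·log₂(0.596) = 0.4450
Sum ≈ 1.5395 → 1.539 bits.

1.539 bits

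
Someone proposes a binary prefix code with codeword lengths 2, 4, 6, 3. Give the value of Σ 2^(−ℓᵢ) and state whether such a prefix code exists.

0.453125; yes

With common denominator 2^6 = 64: Σ 2^(−ℓᵢ) = 16/64 + 4/64 + 1/64 + 8/64 = 29/64 = 0.453125.
Kraft's inequality requires Σ ≤ 1; here Σ = 0.453125 ≤ 1, so such a prefix code exists.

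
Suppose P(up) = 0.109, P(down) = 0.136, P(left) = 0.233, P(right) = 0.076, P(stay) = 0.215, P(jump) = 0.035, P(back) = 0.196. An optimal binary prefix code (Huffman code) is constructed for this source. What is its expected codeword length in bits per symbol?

Repeatedly combine the two least-probable nodes; the expected code length is the sum of the merged weights.
merge 7/200 + 19/250 → 111/1000
merge 109/1000 + 111/1000 → 11/50
merge 17/125 + 49/250 → 83/250
merge 43/200 + 11/50 → 87/200
merge 233/1000 + 83/250 → 113/200
merge 87/200 + 113/200 → 1
L = 111/1000 + 11/50 + 83/250 + 87/200 + 113/200 + 1 = 2663/1000 = 2.663 bits/symbol.

2.663 bits/symbol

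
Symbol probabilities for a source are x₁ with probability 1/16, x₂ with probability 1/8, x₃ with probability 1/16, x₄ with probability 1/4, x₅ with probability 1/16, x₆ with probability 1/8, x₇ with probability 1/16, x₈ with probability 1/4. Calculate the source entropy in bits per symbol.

Each probability is a power of 1/2, so log₂(1/p) is an integer.
H = Σ p·log₂(1/p) = 1/16·4 + 1/8·3 + 1/16·4 + 1/4·2 + 1/16·4 + 1/8·3 + 1/16·4 + 1/4·2 = 2.75 bits.

2.75 bits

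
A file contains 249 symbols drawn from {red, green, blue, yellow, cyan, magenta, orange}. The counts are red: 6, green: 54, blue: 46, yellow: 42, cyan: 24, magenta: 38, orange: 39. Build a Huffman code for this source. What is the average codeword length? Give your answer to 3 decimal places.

Probabilities are the counts divided by 249.
Repeatedly combine the two least-probable nodes; the expected code length is the sum of the merged weights.
merge 2/83 + 8/83 → 10/83
merge 10/83 + 38/249 → 68/249
merge 13/83 + 14/83 → 27/83
merge 46/249 + 18/83 → 100/249
merge 68/249 + 27/83 → 149/249
merge 100/249 + 149/249 → 1
L = 10/83 + 68/249 + 27/83 + 100/249 + 149/249 + 1 = 677/249 ≈ 2.719 bits/symbol.

2.719 bits/symbol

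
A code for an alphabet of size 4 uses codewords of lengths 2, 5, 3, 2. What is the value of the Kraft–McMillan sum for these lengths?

With common denominator 2^5 = 32: Σ 2^(−ℓᵢ) = 8/32 + 1/32 + 4/32 + 8/32 = 21/32 = 0.65625.

0.65625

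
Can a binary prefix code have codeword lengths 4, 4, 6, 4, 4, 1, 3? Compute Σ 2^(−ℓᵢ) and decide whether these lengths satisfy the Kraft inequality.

0.890625; yes

With common denominator 2^6 = 64: Σ 2^(−ℓᵢ) = 4/64 + 4/64 + 1/64 + 4/64 + 4/64 + 32/64 + 8/64 = 57/64 = 0.890625.
Kraft's inequality requires Σ ≤ 1; here Σ = 0.890625 ≤ 1, so such a prefix code exists.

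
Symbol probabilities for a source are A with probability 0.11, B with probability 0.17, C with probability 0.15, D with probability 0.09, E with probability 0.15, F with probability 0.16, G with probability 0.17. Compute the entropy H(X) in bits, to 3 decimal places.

2.776 bits

H = −Σ pᵢ log₂ pᵢ.
−0.11·log₂(0.11) = 0.3503
−0.17·log₂(0.17) = 0.4346
−0.15·log₂(0.15) = 0.4105
−0.09·log₂(0.09) = 0.3127
−0.15·log₂(0.15) = 0.4105
−0.16·log₂(0.16) = 0.4230
−0.17·log₂(0.17) = 0.4346
Sum ≈ 2.7762 → 2.776 bits.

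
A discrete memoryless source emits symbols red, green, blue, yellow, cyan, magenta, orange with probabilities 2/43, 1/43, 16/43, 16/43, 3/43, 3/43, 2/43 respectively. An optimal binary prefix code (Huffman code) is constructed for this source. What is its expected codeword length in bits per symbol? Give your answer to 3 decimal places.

Repeatedly combine the two least-probable nodes; the expected code length is the sum of the merged weights.
merge 1/43 + 2/43 → 3/43
merge 2/43 + 3/43 → 5/43
merge 3/43 + 3/43 → 6/43
merge 5/43 + 6/43 → 11/43
merge 11/43 + 16/43 → 27/43
merge 16/43 + 27/43 → 1
L = 3/43 + 5/43 + 6/43 + 11/43 + 27/43 + 1 = 95/43 ≈ 2.209 bits/symbol.

2.209 bits/symbol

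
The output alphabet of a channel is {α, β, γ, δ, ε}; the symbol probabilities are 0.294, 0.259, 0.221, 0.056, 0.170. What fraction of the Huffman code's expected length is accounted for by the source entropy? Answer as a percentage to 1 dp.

Entropy H = −Σ p log₂ p ≈ 2.1728 bits.
Huffman merges: 7/125+17/100→113/500; 221/1000+113/500→447/1000; 259/1000+147/500→553/1000; 447/1000+553/1000→1. L = 1113/500 ≈ 2.2260.
Efficiency = H/L = 2.1728/2.2260 = 97.6%.

97.6%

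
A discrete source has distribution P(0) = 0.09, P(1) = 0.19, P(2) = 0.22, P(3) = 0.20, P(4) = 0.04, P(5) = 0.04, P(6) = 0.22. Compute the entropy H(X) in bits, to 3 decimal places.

2.565 bits

H = −Σ pᵢ log₂ pᵢ.
−0.09·log₂(0.09) = 0.3127
−0.19·log₂(0.19) = 0.4552
−0.22·log₂(0.22) = 0.4806
−0.20·log₂(0.20) = 0.4644
−0.04·log₂(0.04) = 0.1858
−0.04·log₂(0.04) = 0.1858
−0.22·log₂(0.22) = 0.4806
Sum ≈ 2.5649 → 2.565 bits.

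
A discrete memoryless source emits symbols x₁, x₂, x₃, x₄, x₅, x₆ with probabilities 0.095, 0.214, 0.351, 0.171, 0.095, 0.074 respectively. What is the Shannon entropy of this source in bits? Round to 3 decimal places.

2.365 bits

H = −Σ pᵢ log₂ pᵢ.
−0.095·log₂(0.095) = 0.3226
−0.214·log₂(0.214) = 0.4760
−0.351·log₂(0.351) = 0.5302
−0.171·log₂(0.171) = 0.4357
−0.095·log₂(0.095) = 0.3226
−0.074·log₂(0.074) = 0.2780
Sum ≈ 2.3651 → 2.365 bits.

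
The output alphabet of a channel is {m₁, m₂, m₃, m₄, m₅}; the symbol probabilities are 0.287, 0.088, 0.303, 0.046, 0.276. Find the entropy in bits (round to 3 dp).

H = −Σ pᵢ log₂ pᵢ.
−0.287·log₂(0.287) = 0.5169
−0.088·log₂(0.088) = 0.3086
−0.303·log₂(0.303) = 0.5220
−0.046·log₂(0.046) = 0.2043
−0.276·log₂(0.276) = 0.5126
Sum ≈ 2.0643 → 2.064 bits.

2.064 bits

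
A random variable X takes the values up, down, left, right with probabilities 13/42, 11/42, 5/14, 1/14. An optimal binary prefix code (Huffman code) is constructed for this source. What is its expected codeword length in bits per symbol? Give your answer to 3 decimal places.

Repeatedly combine the two least-probable nodes; the expected code length is the sum of the merged weights.
merge 1/14 + 11/42 → 1/3
merge 13/42 + 1/3 → 9/14
merge 5/14 + 9/14 → 1
L = 1/3 + 9/14 + 1 = 83/42 ≈ 1.976 bits/symbol.

1.976 bits/symbol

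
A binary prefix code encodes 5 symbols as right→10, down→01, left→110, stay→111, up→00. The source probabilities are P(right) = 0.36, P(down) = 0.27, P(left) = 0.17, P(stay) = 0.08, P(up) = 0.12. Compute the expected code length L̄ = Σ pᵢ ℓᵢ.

2.25 bits/symbol

L̄ = Σ pᵢ·ℓᵢ = 0.36·2 + 0.27·2 + 0.17·3 + 0.08·3 + 0.12·2 = 2.25 bits/symbol.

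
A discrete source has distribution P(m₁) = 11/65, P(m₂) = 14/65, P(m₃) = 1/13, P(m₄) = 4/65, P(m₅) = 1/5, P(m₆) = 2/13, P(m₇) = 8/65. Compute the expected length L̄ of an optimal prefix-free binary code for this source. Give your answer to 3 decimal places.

2.723 bits/symbol

Repeatedly combine the two least-probable nodes; the expected code length is the sum of the merged weights.
merge 4/65 + 1/13 → 9/65
merge 8/65 + 9/65 → 17/65
merge 2/13 + 11/65 → 21/65
merge 1/5 + 14/65 → 27/65
merge 17/65 + 21/65 → 38/65
merge 27/65 + 38/65 → 1
L = 9/65 + 17/65 + 21/65 + 27/65 + 38/65 + 1 = 177/65 ≈ 2.723 bits/symbol.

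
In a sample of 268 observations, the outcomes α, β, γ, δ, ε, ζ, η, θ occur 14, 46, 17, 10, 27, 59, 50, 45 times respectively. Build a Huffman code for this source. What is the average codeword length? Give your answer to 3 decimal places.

2.836 bits/symbol

Probabilities are the counts divided by 268.
Repeatedly combine the two least-probable nodes; the expected code length is the sum of the merged weights.
merge 5/134 + 7/134 → 6/67
merge 17/268 + 6/67 → 41/268
merge 27/268 + 41/268 → 17/67
merge 45/268 + 23/134 → 91/268
merge 25/134 + 59/268 → 109/268
merge 17/67 + 91/268 → 159/268
merge 109/268 + 159/268 → 1
L = 6/67 + 41/268 + 17/67 + 91/268 + 109/268 + 159/268 + 1 = 190/67 ≈ 2.836 bits/symbol.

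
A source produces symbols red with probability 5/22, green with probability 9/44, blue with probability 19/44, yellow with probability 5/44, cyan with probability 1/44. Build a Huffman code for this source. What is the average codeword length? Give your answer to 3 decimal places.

Repeatedly combine the two least-probable nodes; the expected code length is the sum of the merged weights.
merge 1/44 + 5/44 → 3/22
merge 3/22 + 9/44 → 15/44
merge 5/22 + 15/44 → 25/44
merge 19/44 + 25/44 → 1
L = 3/22 + 15/44 + 25/44 + 1 = 45/22 ≈ 2.045 bits/symbol.

2.045 bits/symbol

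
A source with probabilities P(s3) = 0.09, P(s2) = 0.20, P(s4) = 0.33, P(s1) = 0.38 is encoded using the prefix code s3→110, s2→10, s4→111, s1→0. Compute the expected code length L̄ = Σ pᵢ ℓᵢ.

L̄ = Σ pᵢ·ℓᵢ = 0.09·3 + 0.20·2 + 0.33·3 + 0.38·1 = 2.04 bits/symbol.

2.04 bits/symbol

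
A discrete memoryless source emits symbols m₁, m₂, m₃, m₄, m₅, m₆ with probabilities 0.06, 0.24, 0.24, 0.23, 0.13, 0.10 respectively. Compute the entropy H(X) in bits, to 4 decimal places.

2.4343 bits

H = −Σ pᵢ log₂ pᵢ.
−0.06·log₂(0.06) = 0.2435
−0.24·log₂(0.24) = 0.4941
−0.24·log₂(0.24) = 0.4941
−0.23·log₂(0.23) = 0.4877
−0.13·log₂(0.13) = 0.3826
−0.10·log₂(0.10) = 0.3322
Sum ≈ 2.4343 → 2.4343 bits.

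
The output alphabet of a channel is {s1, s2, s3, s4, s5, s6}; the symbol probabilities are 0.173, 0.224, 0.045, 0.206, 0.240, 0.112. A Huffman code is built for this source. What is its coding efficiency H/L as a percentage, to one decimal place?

Entropy H = −Σ p log₂ p ≈ 2.4401 bits.
Huffman merges: 9/200+14/125→157/1000; 157/1000+173/1000→33/100; 103/500+28/125→43/100; 6/25+33/100→57/100; 43/100+57/100→1. L = 2487/1000 ≈ 2.4870.
Efficiency = H/L = 2.4401/2.4870 = 98.1%.

98.1%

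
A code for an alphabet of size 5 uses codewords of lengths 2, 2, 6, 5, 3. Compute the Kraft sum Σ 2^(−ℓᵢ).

With common denominator 2^6 = 64: Σ 2^(−ℓᵢ) = 16/64 + 16/64 + 1/64 + 2/64 + 8/64 = 43/64 = 0.671875.

0.671875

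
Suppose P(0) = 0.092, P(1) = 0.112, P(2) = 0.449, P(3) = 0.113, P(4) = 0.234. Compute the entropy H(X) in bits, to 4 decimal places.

H = −Σ pᵢ log₂ pᵢ.
−0.092·log₂(0.092) = 0.3167
−0.112·log₂(0.112) = 0.3537
−0.449·log₂(0.449) = 0.5187
−0.113·log₂(0.113) = 0.3555
−0.234·log₂(0.234) = 0.4903
Sum ≈ 2.0349 → 2.0349 bits.

2.0349 bits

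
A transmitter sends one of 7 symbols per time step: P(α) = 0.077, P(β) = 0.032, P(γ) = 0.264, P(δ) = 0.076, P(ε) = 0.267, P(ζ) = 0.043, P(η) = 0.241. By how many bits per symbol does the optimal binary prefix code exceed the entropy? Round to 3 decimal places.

Entropy H = −Σ p log₂ p ≈ 2.4321 bits.
Huffman merges: 4/125+43/1000→3/40; 3/40+19/250→151/1000; 77/1000+151/1000→57/250; 57/250+241/1000→469/1000; 33/125+267/1000→531/1000; 469/1000+531/1000→1. L = 1227/500 ≈ 2.4540.
L − H = 2.4540 − 2.4321 = 0.022 bits.

0.022 bits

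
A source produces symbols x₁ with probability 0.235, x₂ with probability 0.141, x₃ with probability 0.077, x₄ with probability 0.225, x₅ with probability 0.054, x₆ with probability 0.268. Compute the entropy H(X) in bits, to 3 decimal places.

H = −Σ pᵢ log₂ pᵢ.
−0.235·log₂(0.235) = 0.4910
−0.141·log₂(0.141) = 0.3985
−0.077·log₂(0.077) = 0.2848
−0.225·log₂(0.225) = 0.4842
−0.054·log₂(0.054) = 0.2274
−0.268·log₂(0.268) = 0.5091
Sum ≈ 2.3950 → 2.395 bits.

2.395 bits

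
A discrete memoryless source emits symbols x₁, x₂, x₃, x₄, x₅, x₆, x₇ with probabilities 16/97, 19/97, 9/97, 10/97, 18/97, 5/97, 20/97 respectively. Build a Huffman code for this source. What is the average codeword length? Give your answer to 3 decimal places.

Repeatedly combine the two least-probable nodes; the expected code length is the sum of the merged weights.
merge 5/97 + 9/97 → 14/97
merge 10/97 + 14/97 → 24/97
merge 16/97 + 18/97 → 34/97
merge 19/97 + 20/97 → 39/97
merge 24/97 + 34/97 → 58/97
merge 39/97 + 58/97 → 1
L = 14/97 + 24/97 + 34/97 + 39/97 + 58/97 + 1 = 266/97 ≈ 2.742 bits/symbol.

2.742 bits/symbol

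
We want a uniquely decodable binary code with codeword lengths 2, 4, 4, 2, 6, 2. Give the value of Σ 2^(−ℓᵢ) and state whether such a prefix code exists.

0.890625; yes

With common denominator 2^6 = 64: Σ 2^(−ℓᵢ) = 16/64 + 4/64 + 4/64 + 16/64 + 1/64 + 16/64 = 57/64 = 0.890625.
Kraft's inequality requires Σ ≤ 1; here Σ = 0.890625 ≤ 1, so such a prefix code exists.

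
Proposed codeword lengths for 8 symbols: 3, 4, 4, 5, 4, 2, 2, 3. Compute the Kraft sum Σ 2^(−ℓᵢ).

0.96875

With common denominator 2^5 = 32: Σ 2^(−ℓᵢ) = 4/32 + 2/32 + 2/32 + 1/32 + 2/32 + 8/32 + 8/32 + 4/32 = 31/32 = 0.96875.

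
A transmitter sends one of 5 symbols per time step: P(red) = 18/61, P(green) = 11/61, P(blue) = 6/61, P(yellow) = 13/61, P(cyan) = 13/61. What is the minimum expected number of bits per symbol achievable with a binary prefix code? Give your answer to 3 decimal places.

Repeatedly combine the two least-probable nodes; the expected code length is the sum of the merged weights.
merge 6/61 + 11/61 → 17/61
merge 13/61 + 13/61 → 26/61
merge 17/61 + 18/61 → 35/61
merge 26/61 + 35/61 → 1
L = 17/61 + 26/61 + 35/61 + 1 = 139/61 ≈ 2.279 bits/symbol.

2.279 bits/symbol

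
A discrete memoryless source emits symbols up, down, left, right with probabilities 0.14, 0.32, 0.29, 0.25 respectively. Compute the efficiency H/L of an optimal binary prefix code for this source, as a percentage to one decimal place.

Entropy H = −Σ p log₂ p ≈ 1.9410 bits.
Huffman merges: 7/50+1/4→39/100; 29/100+8/25→61/100; 39/100+61/100→1. L = 2 ≈ 2.0000.
Efficiency = H/L = 1.9410/2.0000 = 97.1%.

97.1%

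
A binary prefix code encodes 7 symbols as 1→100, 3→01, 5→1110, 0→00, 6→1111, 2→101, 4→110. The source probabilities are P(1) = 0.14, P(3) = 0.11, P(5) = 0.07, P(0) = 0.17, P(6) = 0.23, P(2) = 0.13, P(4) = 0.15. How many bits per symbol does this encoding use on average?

L̄ = Σ pᵢ·ℓᵢ = 0.14·3 + 0.11·2 + 0.07·4 + 0.17·2 + 0.23·4 + 0.13·3 + 0.15·3 = 3.02 bits/symbol.

3.02 bits/symbol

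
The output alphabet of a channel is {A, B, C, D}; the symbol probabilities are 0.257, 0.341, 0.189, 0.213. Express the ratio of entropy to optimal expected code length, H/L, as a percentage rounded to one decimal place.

98.1%

Entropy H = −Σ p log₂ p ≈ 1.9625 bits.
Huffman merges: 189/1000+213/1000→201/500; 257/1000+341/1000→299/500; 201/500+299/500→1. L = 2 ≈ 2.0000.
Efficiency = H/L = 1.9625/2.0000 = 98.1%.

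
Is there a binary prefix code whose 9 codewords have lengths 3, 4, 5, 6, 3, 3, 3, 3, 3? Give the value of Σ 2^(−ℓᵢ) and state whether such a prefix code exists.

0.859375; yes

With common denominator 2^6 = 64: Σ 2^(−ℓᵢ) = 8/64 + 4/64 + 2/64 + 1/64 + 8/64 + 8/64 + 8/64 + 8/64 + 8/64 = 55/64 = 0.859375.
Kraft's inequality requires Σ ≤ 1; here Σ = 0.859375 ≤ 1, so such a prefix code exists.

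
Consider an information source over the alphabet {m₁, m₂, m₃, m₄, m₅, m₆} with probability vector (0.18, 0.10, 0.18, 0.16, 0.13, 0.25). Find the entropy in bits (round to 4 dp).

2.5285 bits

H = −Σ pᵢ log₂ pᵢ.
−0.18·log₂(0.18) = 0.4453
−0.10·log₂(0.10) = 0.3322
−0.18·log₂(0.18) = 0.4453
−0.16·log₂(0.16) = 0.4230
−0.13·log₂(0.13) = 0.3826
−0.25·log₂(0.25) = 0.5000
Sum ≈ 2.5285 → 2.5285 bits.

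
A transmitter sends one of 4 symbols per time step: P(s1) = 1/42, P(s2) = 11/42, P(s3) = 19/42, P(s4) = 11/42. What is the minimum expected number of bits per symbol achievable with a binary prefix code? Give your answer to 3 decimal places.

Repeatedly combine the two least-probable nodes; the expected code length is the sum of the merged weights.
merge 1/42 + 11/42 → 2/7
merge 11/42 + 2/7 → 23/42
merge 19/42 + 23/42 → 1
L = 2/7 + 23/42 + 1 = 11/6 ≈ 1.833 bits/symbol.

1.833 bits/symbol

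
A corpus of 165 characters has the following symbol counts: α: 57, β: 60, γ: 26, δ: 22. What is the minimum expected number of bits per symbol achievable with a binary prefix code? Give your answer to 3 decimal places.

Probabilities are the counts divided by 165.
Repeatedly combine the two least-probable nodes; the expected code length is the sum of the merged weights.
merge 2/15 + 26/165 → 16/55
merge 16/55 + 19/55 → 7/11
merge 4/11 + 7/11 → 1
L = 16/55 + 7/11 + 1 = 106/55 ≈ 1.927 bits/symbol.

1.927 bits/symbol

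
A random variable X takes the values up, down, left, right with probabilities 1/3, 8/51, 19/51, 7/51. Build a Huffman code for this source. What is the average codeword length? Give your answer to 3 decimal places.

Repeatedly combine the two least-probable nodes; the expected code length is the sum of the merged weights.
merge 7/51 + 8/51 → 5/17
merge 5/17 + 1/3 → 32/51
merge 19/51 + 32/51 → 1
L = 5/17 + 32/51 + 1 = 98/51 ≈ 1.922 bits/symbol.

1.922 bits/symbol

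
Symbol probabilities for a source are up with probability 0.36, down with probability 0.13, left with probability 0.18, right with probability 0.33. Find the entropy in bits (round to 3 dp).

1.886 bits

H = −Σ pᵢ log₂ pᵢ.
−0.36·log₂(0.36) = 0.5306
−0.13·log₂(0.13) = 0.3826
−0.18·log₂(0.18) = 0.4453
−0.33·log₂(0.33) = 0.5278
Sum ≈ 1.8864 → 1.886 bits.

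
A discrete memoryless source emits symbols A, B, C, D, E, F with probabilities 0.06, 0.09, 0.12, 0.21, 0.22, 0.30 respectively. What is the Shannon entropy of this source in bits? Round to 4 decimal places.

2.3977 bits

H = −Σ pᵢ log₂ pᵢ.
−0.06·log₂(0.06) = 0.2435
−0.09·log₂(0.09) = 0.3127
−0.12·log₂(0.12) = 0.3671
−0.21·log₂(0.21) = 0.4728
−0.22·log₂(0.22) = 0.4806
−0.30·log₂(0.30) = 0.5211
Sum ≈ 2.3977 → 2.3977 bits.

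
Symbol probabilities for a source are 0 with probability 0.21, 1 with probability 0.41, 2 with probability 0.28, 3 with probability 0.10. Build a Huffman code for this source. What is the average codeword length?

1.9 bits/symbol

Repeatedly combine the two least-probable nodes; the expected code length is the sum of the merged weights.
merge 1/10 + 21/100 → 31/100
merge 7/25 + 31/100 → 59/100
merge 41/100 + 59/100 → 1
L = 31/100 + 59/100 + 1 = 19/10 = 1.9 bits/symbol.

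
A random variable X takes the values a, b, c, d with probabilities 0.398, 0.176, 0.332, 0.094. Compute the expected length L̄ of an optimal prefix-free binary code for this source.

Repeatedly combine the two least-probable nodes; the expected code length is the sum of the merged weights.
merge 47/500 + 22/125 → 27/100
merge 27/100 + 83/250 → 301/500
merge 199/500 + 301/500 → 1
L = 27/100 + 301/500 + 1 = 234/125 = 1.872 bits/symbol.

1.872 bits/symbol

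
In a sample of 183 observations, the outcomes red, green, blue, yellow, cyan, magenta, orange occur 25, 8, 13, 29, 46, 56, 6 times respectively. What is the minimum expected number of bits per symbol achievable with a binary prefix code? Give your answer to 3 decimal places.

Probabilities are the counts divided by 183.
Repeatedly combine the two least-probable nodes; the expected code length is the sum of the merged weights.
merge 2/61 + 8/183 → 14/183
merge 13/183 + 14/183 → 9/61
merge 25/183 + 9/61 → 52/183
merge 29/183 + 46/183 → 25/61
merge 52/183 + 56/183 → 36/61
merge 25/61 + 36/61 → 1
L = 14/183 + 9/61 + 52/183 + 25/61 + 36/61 + 1 = 153/61 ≈ 2.508 bits/symbol.

2.508 bits/symbol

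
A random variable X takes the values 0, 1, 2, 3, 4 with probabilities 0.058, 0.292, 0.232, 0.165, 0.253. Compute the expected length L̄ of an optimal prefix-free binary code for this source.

2.223 bits/symbol

Repeatedly combine the two least-probable nodes; the expected code length is the sum of the merged weights.
merge 29/500 + 33/200 → 223/1000
merge 223/1000 + 29/125 → 91/200
merge 253/1000 + 73/250 → 109/200
merge 91/200 + 109/200 → 1
L = 223/1000 + 91/200 + 109/200 + 1 = 2223/1000 = 2.223 bits/symbol.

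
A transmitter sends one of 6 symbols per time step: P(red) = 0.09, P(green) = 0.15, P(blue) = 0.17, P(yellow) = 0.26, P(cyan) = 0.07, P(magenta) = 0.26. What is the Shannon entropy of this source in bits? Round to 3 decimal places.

H = −Σ pᵢ log₂ pᵢ.
−0.09·log₂(0.09) = 0.3127
−0.15·log₂(0.15) = 0.4105
−0.17·log₂(0.17) = 0.4346
−0.26·log₂(0.26) = 0.5053
−0.07·log₂(0.07) = 0.2686
−0.26·log₂(0.26) = 0.5053
Sum ≈ 2.4369 → 2.437 bits.

2.437 bits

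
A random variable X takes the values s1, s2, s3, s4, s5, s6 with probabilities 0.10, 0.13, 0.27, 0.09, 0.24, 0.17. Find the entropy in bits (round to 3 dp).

2.466 bits

H = −Σ pᵢ log₂ pᵢ.
−0.10·log₂(0.10) = 0.3322
−0.13·log₂(0.13) = 0.3826
−0.27·log₂(0.27) = 0.5100
−0.09·log₂(0.09) = 0.3127
−0.24·log₂(0.24) = 0.4941
−0.17·log₂(0.17) = 0.4346
Sum ≈ 2.4662 → 2.466 bits.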